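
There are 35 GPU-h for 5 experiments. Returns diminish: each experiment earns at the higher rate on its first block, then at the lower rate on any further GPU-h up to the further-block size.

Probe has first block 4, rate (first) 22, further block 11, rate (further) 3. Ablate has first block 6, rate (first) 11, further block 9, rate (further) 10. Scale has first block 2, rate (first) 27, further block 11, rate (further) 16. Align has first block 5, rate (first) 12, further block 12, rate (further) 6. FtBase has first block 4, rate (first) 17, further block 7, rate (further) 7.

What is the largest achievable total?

Rank every tier by rate: Scale/first 27 > Probe/first 22 > FtBase/first 17 > Scale/second 16 > Align/first 12 > Ablate/first 11 > Ablate/second 10 > FtBase/second 7 > Align/second 6 > Probe/second 3.
Fill Scale first block (2 at 27) — 33 left.
Probe/first (22): +4 — 29 left.
FtBase first at 17: fill all 4 — 25 left.
Scale second at 16: fill all 11 — 14 left.
Align/first (12): +5 — 9 left.
Ablate first at 11: fill all 6 — 3 left.
Ablate/second: +3 of 9 at 10; pool empty.
Total = 27×2 + 22×4 + 17×4 + 16×11 + 12×5 + 11×6 + 10×3 = 542.

542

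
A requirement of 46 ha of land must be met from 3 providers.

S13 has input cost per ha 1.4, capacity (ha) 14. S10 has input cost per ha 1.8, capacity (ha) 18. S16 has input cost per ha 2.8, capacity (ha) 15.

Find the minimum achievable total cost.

Fill from the cheapest provider first.
S13 (1.4): use full 14 — 32 ha to go.
Take 18 from S10 at 1.8 — need 14 more.
Take 14 from S16 at 2.8 to finish.
Cost = 14×1.4 + 18×1.8 + 14×2.8 = 91.2.

91.2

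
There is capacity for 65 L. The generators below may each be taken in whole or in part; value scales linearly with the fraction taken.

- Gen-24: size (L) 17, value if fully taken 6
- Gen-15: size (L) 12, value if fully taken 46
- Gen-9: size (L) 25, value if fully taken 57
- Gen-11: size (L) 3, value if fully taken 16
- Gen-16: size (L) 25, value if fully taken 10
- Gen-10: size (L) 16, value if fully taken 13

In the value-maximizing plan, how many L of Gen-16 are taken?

9

Sort by value density: Gen-11 16/3≈5.33, Gen-15 46/12≈3.83, Gen-9 57/25≈2.28, Gen-10 13/16≈0.812, Gen-16 10/25≈0.4, Gen-24 6/17≈0.353.
Gen-11: take in full, 3 L for value 16 ; 62 left.
Take all of Gen-15 (12 L, value 46) ; 50 L left.
Take all of Gen-9 (25 L, value 57) ; 25 L left.
All 16 L of Gen-10 fit (value 13) ; 9 remain.
9 L left: a 9/25 share of Gen-16 gives 10×9/25 = 3.6.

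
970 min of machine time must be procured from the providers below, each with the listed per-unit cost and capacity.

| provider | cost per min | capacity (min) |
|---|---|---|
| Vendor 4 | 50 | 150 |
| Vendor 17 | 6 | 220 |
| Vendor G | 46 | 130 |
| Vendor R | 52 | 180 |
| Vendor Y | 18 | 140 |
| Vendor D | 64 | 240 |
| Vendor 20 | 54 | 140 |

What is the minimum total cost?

Cheapest first:
Vendor 17 (6): use full 220 ; 750 min to go.
Vendor Y (18): use full 140 ; 610 min to go.
Vendor G (46): use full 130 ; 480 min to go.
Vendor 4 at 50: take all 150 min ; 330 still needed.
Vendor R at 52: take all 180 min ; 150 still needed.
Vendor 20 at 54: take all 140 min ; 10 still needed.
Vendor D at 64: take 10 of its 240 ; requirement met.
Cost = 220×6 + 140×18 + 130×46 + 150×50 + 180×52 + 140×54 + 10×64 = 34880.

34880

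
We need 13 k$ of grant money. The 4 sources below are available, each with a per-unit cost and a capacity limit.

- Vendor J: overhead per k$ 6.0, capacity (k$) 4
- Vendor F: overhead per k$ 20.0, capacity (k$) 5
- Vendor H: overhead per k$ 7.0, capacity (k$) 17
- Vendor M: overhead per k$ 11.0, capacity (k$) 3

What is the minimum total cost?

Cheapest first:
Vendor J (6.0): use full 4 → 9 k$ to go.
Take 9 from Vendor H at 7.0 to finish.
Vendor M, Vendor F: unused.
Cost = 4×6.0 + 9×7.0 = 87.

87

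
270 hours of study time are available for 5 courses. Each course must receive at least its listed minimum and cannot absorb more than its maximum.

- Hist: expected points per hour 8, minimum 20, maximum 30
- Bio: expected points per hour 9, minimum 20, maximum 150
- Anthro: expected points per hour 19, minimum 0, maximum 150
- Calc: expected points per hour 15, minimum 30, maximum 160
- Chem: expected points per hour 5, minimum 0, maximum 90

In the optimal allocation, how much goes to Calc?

Meeting every minimum uses 20+20+0+30+0 = 70 hours, leaving 200.
Highest expected points per hour first: Anthro 19 > Calc 15 > Bio 9 > Hist 8 > Chem 5.
Give Anthro 150 more to hit its cap of 150 ; 50 left.
Only 50 left; Calc takes them to reach 80.

80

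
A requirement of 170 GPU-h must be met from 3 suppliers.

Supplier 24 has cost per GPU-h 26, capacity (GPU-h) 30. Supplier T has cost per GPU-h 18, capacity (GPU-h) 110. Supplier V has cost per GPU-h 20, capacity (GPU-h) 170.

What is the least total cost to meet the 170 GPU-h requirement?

Use suppliers in increasing cost order.
Supplier T at 18: take all 110 GPU-h — 60 still needed.
Take 60 from Supplier V at 20 to finish.
Supplier 24: unused.
Cost = 110×18 + 60×20 = 3180.

3180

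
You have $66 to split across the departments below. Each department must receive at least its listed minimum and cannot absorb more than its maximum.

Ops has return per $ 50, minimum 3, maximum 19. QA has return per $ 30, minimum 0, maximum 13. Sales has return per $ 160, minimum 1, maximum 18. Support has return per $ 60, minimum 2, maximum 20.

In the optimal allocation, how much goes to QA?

9

Meeting every minimum uses 3+0+1+2 = 6 $, leaving 60.
Highest return per $ first: Sales 160 > Support 60 > Ops 50 > QA 30.
Give Sales 17 more to hit its cap of 18 ; 43 left.
Support takes 18 more to reach its cap of 20 ; 25 left.
Give Ops 16 more to hit its cap of 19 ; 9 left.
QA has room for 13 more but only 9 remain, so it gets 9.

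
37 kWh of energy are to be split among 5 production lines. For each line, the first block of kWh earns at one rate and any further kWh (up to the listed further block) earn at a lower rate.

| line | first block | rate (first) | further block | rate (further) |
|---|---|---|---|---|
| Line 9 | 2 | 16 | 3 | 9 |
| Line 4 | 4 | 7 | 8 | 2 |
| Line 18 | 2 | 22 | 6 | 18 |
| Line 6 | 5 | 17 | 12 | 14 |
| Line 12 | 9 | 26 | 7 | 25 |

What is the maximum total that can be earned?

762

Treat each block as its own option and order by rate: Line 12/first 26 > Line 12/second 25 > Line 18/first 22 > Line 18/second 18 > Line 6/first 17 > Line 9/first 16 > Line 6/second 14 > Line 9/second 9 > Line 4/first 7 > Line 4/second 2.
Fill Line 12 first block (9 at 26) — 28 left.
Line 12/second (25): +7 — 21 left.
Line 18 first at 22: fill all 2 — 19 left.
Line 18 second at 18: fill all 6 — 13 left.
Fill Line 6 first block (5 at 17) — 8 left.
Line 9 first at 16: fill all 2 — 6 left.
Line 6 second at 14: only 6 left, fill 6.
Total = 26×9 + 25×7 + 22×2 + 18×6 + 17×5 + 16×2 + 14×6 = 762.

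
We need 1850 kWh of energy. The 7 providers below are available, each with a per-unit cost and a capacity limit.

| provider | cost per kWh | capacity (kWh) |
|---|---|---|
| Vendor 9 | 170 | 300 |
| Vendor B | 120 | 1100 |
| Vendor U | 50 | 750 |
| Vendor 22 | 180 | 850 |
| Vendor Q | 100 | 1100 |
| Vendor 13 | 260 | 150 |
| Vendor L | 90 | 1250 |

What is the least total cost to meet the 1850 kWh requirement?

136500

Cheapest first:
Vendor U (50): use full 750 — 1100 kWh to go.
Vendor L at 90: take 1100 of its 1250 — requirement met.
Vendor Q, Vendor B, Vendor 9, Vendor 22, Vendor 13: unused.
Cost = 750×50 + 1100×90 = 136500.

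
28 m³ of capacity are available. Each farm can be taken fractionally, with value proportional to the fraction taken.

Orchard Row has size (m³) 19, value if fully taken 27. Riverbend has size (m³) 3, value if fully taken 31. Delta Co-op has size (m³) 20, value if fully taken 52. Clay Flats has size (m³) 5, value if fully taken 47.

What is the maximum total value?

Best value per unit of size first: Riverbend 31/3≈10.3, Clay Flats 47/5≈9.4, Delta Co-op 52/20≈2.6, Orchard Row 27/19≈1.42.
Riverbend: take in full, 3 m³ for value 31 — 25 left.
All 5 m³ of Clay Flats fit (value 47) — 20 remain.
Take all of Delta Co-op (20 m³, value 52) — 0 m³ left.
Total value = 130.

130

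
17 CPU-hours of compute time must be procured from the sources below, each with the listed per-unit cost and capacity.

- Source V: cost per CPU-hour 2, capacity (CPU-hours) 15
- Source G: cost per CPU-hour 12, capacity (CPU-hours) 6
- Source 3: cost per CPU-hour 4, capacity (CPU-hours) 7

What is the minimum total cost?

38

Fill from the cheapest source first.
Take 15 from Source V at 2 — need 2 more.
Source 3 at 4: take 2 of its 7 — requirement met.
Source G: unused.
Cost = 15×2 + 2×4 = 38.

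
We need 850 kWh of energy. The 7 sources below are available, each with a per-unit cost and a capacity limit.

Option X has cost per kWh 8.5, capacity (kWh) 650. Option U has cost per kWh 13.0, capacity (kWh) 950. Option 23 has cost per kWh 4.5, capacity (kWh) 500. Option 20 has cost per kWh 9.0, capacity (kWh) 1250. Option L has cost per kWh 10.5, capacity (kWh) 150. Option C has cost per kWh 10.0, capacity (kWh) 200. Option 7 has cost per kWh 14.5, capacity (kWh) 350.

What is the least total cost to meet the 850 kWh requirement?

Use sources in increasing cost order.
Option 23 at 4.5: take all 500 kWh — 350 still needed.
Option X (8.5): take the remaining 350 — done.
Option 20, Option C, Option L, Option U, Option 7: unused.
Cost = 500×4.5 + 350×8.5 = 5225.

5225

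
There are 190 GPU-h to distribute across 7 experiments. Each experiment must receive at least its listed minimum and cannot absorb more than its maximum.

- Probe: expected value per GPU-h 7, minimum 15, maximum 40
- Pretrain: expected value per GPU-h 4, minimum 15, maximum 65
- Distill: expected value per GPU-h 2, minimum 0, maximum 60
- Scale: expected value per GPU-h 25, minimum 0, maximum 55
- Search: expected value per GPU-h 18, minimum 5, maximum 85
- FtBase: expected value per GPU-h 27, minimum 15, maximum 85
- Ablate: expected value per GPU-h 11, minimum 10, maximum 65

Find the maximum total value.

Meeting every minimum uses 15+15+0+0+5+15+10 = 60 GPU-h, leaving 130.
Rank by expected value per GPU-h: FtBase 27 > Scale 25 > Search 18 > Ablate 11 > Probe 7 > Pretrain 4 > Distill 2.
FtBase: +70 to 85 (cap) — 60 left.
Give Scale 55 more to hit its cap of 55 — 5 left.
Only 5 left; Search takes them to reach 10.
Total = 7×15 + 4×15 + 25×55 + 18×10 + 27×85 + 11×10 = 4125.

4125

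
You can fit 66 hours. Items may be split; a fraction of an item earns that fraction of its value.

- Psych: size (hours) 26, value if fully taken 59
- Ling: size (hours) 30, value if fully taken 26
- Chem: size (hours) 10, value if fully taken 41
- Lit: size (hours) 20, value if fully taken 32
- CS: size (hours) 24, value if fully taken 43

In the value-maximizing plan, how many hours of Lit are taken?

6

Best value per unit of size first: Chem 41/10≈4.1, Psych 59/26≈2.27, CS 43/24≈1.79, Lit 32/20≈1.6, Ling 26/30≈0.867.
Take all of Chem (10 hours, value 41) → 56 hours left.
Psych: take in full, 26 hours for value 59 → 30 left.
All 24 hours of CS fit (value 43) → 6 remain.
6 hours left: a 6/20 share of Lit gives 32×6/20 = 9.6.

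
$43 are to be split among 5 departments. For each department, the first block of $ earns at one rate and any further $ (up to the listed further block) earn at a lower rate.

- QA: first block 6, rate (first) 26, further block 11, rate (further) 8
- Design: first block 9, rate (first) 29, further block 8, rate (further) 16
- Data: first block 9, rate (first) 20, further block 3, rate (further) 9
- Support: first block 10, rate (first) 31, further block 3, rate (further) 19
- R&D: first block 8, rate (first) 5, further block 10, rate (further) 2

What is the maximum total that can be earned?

Treat each block as its own option and order by rate: Support/tier1 31 > Design/tier1 29 > QA/tier1 26 > Data/tier1 20 > Support/tier2 19 > Design/tier2 16 > Data/tier2 9 > QA/tier2 8 > R&D/tier1 5 > R&D/tier2 2.
Fill Support tier1 block (10 at 31) — 33 left.
Design/tier1 (29): +9 — 24 left.
QA tier1 at 26: fill all 6 — 18 left.
Data tier1 at 20: fill all 9 — 9 left.
Support/tier2 (19): +3 — 6 left.
Design/tier2: +6 of 8 at 16; pool empty.
Total = 31×10 + 29×9 + 26×6 + 20×9 + 19×3 + 16×6 = 1060.

1060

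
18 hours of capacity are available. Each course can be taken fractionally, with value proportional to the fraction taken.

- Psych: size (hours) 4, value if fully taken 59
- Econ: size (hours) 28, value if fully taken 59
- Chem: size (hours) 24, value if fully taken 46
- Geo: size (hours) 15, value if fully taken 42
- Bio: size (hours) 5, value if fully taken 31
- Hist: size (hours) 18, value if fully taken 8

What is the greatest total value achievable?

Rank by value-to-size ratio: Psych 59/4≈14.8, Bio 31/5≈6.2, Geo 42/15≈2.8, Econ 59/28≈2.11, Chem 46/24≈1.92, Hist 8/18≈0.444.
Take all of Psych (4 hours, value 59) ; 14 hours left.
Take all of Bio (5 hours, value 31) ; 9 hours left.
Only 9 hours remain; take 9/15 of Geo for value 42×9/15 = 25.2.
Total value = 115.2.

115.2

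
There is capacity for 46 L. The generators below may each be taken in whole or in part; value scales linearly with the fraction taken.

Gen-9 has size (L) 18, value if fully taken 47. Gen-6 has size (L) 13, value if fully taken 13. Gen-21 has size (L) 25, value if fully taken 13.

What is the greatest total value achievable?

67.8

Sort by value density: Gen-9 47/18≈2.61, Gen-6 13/13≈1, Gen-21 13/25≈0.52.
Take all of Gen-9 (18 L, value 47) ; 28 L left.
Gen-6: take in full, 13 L for value 13 ; 15 left.
15 L left: a 15/25 share of Gen-21 gives 13×15/25 = 7.8.
Total value = 67.8.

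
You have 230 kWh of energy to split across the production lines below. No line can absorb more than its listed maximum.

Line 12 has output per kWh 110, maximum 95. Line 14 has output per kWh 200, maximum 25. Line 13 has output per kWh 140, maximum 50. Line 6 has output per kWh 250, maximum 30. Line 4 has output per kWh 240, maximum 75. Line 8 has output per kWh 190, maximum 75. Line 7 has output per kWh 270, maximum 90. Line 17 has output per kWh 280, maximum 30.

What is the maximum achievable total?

Rank by output per kWh: Line 17 280 > Line 7 270 > Line 6 250 > Line 4 240 > Line 14 200 > Line 8 190 > Line 13 140 > Line 12 110.
Line 17: +30 to 30 (cap) → 200 left.
Give Line 7 90 to hit its cap of 90 → 110 left.
Give Line 6 30 to hit its cap of 30 → 80 left.
Line 4: +75 to 75 (cap) → 5 left.
Only 5 left; Line 14 takes them to reach 5.
Total = 200×5 + 250×30 + 240×75 + 270×90 + 280×30 = 59200.

59200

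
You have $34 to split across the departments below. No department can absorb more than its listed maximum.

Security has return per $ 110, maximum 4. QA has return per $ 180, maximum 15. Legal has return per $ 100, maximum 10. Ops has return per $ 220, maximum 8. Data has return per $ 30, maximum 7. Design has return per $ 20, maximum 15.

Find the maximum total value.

Rank by return per $: Ops 220 > QA 180 > Security 110 > Legal 100 > Data 30 > Design 20.
Give Ops 8 to hit its cap of 8 → 26 left.
QA: +15 to 15 (cap) → 11 left.
Give Security 4 to hit its cap of 4 → 7 left.
Legal: +7 (room for 10) → 7. Pool exhausted.
Total = 110×4 + 180×15 + 100×7 + 220×8 = 5600.

5600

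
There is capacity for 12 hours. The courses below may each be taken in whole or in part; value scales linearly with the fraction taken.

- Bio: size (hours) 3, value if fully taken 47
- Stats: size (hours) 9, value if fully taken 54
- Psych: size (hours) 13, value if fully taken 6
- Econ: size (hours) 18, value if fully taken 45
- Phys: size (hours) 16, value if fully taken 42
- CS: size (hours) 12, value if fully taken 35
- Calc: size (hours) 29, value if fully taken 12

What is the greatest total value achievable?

Sort by value density: Bio 47/3≈15.7, Stats 54/9≈6, CS 35/12≈2.92, Phys 42/16≈2.62, Econ 45/18≈2.5, Psych 6/13≈0.462, Calc 12/29≈0.414.
All 3 hours of Bio fit (value 47) — 9 remain.
Stats: take in full, 9 hours for value 54 — 0 left.
Total value = 101.

101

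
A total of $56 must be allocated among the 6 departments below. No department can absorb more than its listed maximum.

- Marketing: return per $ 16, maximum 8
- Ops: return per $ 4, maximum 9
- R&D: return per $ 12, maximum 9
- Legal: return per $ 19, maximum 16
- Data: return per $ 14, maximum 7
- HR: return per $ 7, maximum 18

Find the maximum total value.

Highest return per $ first: Legal 19 > Marketing 16 > Data 14 > R&D 12 > HR 7 > Ops 4.
Legal: +16 to 16 (cap) ; 40 left.
Give Marketing 8 to hit its cap of 8 ; 32 left.
Data: +7 to 7 (cap) ; 25 left.
R&D: +9 to 9 (cap) ; 16 left.
HR has room for 18 but only 16 remain, so it gets 16.
Total = 16×8 + 12×9 + 19×16 + 14×7 + 7×16 = 750.

750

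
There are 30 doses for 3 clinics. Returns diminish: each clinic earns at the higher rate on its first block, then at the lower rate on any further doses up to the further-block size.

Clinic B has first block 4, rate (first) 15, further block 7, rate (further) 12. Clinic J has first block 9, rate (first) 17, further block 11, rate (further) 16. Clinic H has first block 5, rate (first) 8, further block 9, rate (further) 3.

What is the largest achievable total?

Order all 6 blocks by rate: Clinic J/tier1 17 > Clinic J/tier2 16 > Clinic B/tier1 15 > Clinic B/tier2 12 > Clinic H/tier1 8 > Clinic H/tier2 3.
Clinic J/tier1 (17): +9 — 21 left.
Clinic J tier2 at 16: fill all 11 — 10 left.
Clinic B tier1 at 15: fill all 4 — 6 left.
6 remain; put them into Clinic B tier2 at 12.
Total = 17×9 + 16×11 + 15×4 + 12×6 = 461.

461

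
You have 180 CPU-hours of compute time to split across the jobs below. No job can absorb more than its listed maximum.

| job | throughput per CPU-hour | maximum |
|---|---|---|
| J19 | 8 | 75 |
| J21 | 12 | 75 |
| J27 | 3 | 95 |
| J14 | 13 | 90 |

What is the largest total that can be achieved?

Highest throughput per CPU-hour first: J14 13 > J21 12 > J19 8 > J27 3.
J14 takes 90 to reach its cap of 90 → 90 left.
J21: +75 to 75 (cap) → 15 left.
J19: +15 (room for 75) → 15. Pool exhausted.
Total = 8×15 + 12×75 + 13×90 = 2190.

2190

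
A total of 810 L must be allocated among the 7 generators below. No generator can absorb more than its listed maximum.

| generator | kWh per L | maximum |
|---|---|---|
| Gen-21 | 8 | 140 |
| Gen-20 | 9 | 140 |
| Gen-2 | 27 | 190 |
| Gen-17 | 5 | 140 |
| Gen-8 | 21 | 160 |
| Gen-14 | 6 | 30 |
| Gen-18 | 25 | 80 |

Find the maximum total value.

13400

Order the generators by kWh per L: Gen-2 27 > Gen-18 25 > Gen-8 21 > Gen-20 9 > Gen-21 8 > Gen-14 6 > Gen-17 5.
Gen-2: +190 to 190 (cap) → 620 left.
Give Gen-18 80 to hit its cap of 80 → 540 left.
Gen-8: +160 to 160 (cap) → 380 left.
Give Gen-20 140 to hit its cap of 140 → 240 left.
Give Gen-21 140 to hit its cap of 140 → 100 left.
Give Gen-14 30 to hit its cap of 30 → 70 left.
Gen-17 has room for 140 but only 70 remain, so it gets 70.
Total = 8×140 + 9×140 + 27×190 + 5×70 + 21×160 + 6×30 + 25×80 = 13400.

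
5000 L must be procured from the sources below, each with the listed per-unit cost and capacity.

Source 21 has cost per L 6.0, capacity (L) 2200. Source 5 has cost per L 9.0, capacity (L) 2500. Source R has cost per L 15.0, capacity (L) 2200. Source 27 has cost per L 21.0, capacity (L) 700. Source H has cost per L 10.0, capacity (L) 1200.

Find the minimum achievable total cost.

Cheapest first:
Take 2200 from Source 21 at 6.0 → need 2800 more.
Source 5 (9.0): use full 2500 → 300 L to go.
Take 300 from Source H at 10.0 to finish.
Source R, Source 27: unused.
Cost = 2200×6.0 + 2500×9.0 + 300×10.0 = 38700.

38700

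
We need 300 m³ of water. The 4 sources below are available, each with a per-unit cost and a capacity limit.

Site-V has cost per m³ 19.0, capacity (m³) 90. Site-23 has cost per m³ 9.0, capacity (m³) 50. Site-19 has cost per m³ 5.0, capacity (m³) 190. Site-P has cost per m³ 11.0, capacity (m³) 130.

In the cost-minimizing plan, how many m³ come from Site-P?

Fill from the cheapest source first.
Take 190 from Site-19 at 5.0 — need 110 more.
Site-23 (9.0): use full 50 — 60 m³ to go.
Site-P (11.0): take the remaining 60 — done.
Site-V: unused.

60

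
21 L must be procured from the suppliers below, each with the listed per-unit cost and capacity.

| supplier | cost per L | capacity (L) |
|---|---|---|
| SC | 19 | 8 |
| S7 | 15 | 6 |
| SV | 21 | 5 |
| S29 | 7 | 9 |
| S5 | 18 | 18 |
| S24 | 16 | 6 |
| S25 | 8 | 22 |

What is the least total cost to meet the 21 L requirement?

159

Cheapest first:
S29 (7): use full 9 → 12 L to go.
S25 (8): take the remaining 12 → done.
S7, S24, S5, SC, SV: unused.
Cost = 9×7 + 12×8 = 159.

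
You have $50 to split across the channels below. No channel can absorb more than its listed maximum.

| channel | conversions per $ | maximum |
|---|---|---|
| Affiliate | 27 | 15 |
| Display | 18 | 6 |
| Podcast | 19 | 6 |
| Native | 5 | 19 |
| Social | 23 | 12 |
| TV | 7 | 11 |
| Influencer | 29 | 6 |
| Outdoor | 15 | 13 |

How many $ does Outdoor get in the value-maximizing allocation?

Rank by conversions per $: Influencer 29 > Affiliate 27 > Social 23 > Podcast 19 > Display 18 > Outdoor 15 > TV 7 > Native 5.
Influencer takes 6 to reach its cap of 6 — 44 left.
Affiliate takes 15 to reach its cap of 15 — 29 left.
Social takes 12 to reach its cap of 12 — 17 left.
Podcast takes 6 to reach its cap of 6 — 11 left.
Display takes 6 to reach its cap of 6 — 5 left.
Only 5 left; Outdoor takes them to reach 5.

5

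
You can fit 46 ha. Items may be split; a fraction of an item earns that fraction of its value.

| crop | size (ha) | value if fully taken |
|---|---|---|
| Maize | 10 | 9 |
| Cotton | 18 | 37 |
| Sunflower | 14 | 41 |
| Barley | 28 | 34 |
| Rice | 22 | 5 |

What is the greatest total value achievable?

95

Rank by value-to-size ratio: Sunflower 41/14≈2.93, Cotton 37/18≈2.06, Barley 34/28≈1.21, Maize 9/10≈0.9, Rice 5/22≈0.227.
All 14 ha of Sunflower fit (value 41) ; 32 remain.
Take all of Cotton (18 ha, value 37) ; 14 ha left.
14 ha left: a 14/28 share of Barley gives 34×14/28 = 17.
Total value = 95.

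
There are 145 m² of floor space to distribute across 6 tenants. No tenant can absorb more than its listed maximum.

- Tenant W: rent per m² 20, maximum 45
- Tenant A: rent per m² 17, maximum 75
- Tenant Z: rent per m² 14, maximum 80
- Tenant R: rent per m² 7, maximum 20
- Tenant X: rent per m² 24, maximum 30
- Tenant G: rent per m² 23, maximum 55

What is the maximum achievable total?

Rank by rent per m²: Tenant X 24 > Tenant G 23 > Tenant W 20 > Tenant A 17 > Tenant Z 14 > Tenant R 7.
Tenant X: +30 to 30 (cap) → 115 left.
Tenant G takes 55 to reach its cap of 55 → 60 left.
Give Tenant W 45 to hit its cap of 45 → 15 left.
Only 15 left; Tenant A takes them to reach 15.
Total = 20×45 + 17×15 + 24×30 + 23×55 = 3140.

3140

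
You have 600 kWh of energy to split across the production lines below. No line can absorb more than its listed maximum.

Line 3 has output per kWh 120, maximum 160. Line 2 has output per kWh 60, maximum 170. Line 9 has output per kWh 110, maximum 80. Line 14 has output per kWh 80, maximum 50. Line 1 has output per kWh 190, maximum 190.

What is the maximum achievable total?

75300

Highest output per kWh first: Line 1 190 > Line 3 120 > Line 9 110 > Line 14 80 > Line 2 60.
Line 1 takes 190 to reach its cap of 190 — 410 left.
Give Line 3 160 to hit its cap of 160 — 250 left.
Give Line 9 80 to hit its cap of 80 — 170 left.
Give Line 14 50 to hit its cap of 50 — 120 left.
Line 2: +120 (room for 170) → 120. Pool exhausted.
Total = 120×160 + 60×120 + 110×80 + 80×50 + 190×190 = 75300.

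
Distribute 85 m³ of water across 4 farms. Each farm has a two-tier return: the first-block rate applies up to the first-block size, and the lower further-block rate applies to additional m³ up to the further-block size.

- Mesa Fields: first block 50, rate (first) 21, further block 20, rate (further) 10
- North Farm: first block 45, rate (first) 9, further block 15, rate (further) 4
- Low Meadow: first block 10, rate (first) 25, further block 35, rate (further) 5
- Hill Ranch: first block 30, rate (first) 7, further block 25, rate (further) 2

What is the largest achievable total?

1545

Order all 8 blocks by rate: Low Meadow/first 25 > Mesa Fields/first 21 > Mesa Fields/second 10 > North Farm/first 9 > Hill Ranch/first 7 > Low Meadow/second 5 > North Farm/second 4 > Hill Ranch/second 2.
Low Meadow/first (25): +10 → 75 left.
Fill Mesa Fields first block (50 at 21) → 25 left.
Mesa Fields second at 10: fill all 20 → 5 left.
5 remain; put them into North Farm first at 9.
Total = 25×10 + 21×50 + 10×20 + 9×5 = 1545.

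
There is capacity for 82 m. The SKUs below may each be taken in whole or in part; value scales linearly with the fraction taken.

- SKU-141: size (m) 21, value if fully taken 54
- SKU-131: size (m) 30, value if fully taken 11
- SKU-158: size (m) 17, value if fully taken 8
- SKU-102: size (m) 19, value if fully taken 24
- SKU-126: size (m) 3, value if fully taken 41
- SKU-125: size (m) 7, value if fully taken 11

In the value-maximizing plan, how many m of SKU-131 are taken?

15

Sort by value density: SKU-126 41/3≈13.7, SKU-141 54/21≈2.57, SKU-125 11/7≈1.57, SKU-102 24/19≈1.26, SKU-158 8/17≈0.471, SKU-131 11/30≈0.367.
Take all of SKU-126 (3 m, value 41) → 79 m left.
Take all of SKU-141 (21 m, value 54) → 58 m left.
All 7 m of SKU-125 fit (value 11) → 51 remain.
Take all of SKU-102 (19 m, value 24) → 32 m left.
All 17 m of SKU-158 fit (value 8) → 15 remain.
Only 15 m remain; take 15/30 of SKU-131 for value 11×15/30 = 5.5.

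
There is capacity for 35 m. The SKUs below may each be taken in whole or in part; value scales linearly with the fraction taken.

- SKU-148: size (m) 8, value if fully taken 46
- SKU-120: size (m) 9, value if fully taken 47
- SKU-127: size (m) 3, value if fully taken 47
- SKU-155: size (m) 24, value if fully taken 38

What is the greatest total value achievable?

Best value per unit of size first: SKU-127 47/3≈15.7, SKU-148 46/8≈5.75, SKU-120 47/9≈5.22, SKU-155 38/24≈1.58.
All 3 m of SKU-127 fit (value 47) — 32 remain.
Take all of SKU-148 (8 m, value 46) — 24 m left.
SKU-120: take in full, 9 m for value 47 — 15 left.
Fill the last 15 m with part of SKU-155: 15/24 of it earns 23.75.
Total value = 163.75.

163.75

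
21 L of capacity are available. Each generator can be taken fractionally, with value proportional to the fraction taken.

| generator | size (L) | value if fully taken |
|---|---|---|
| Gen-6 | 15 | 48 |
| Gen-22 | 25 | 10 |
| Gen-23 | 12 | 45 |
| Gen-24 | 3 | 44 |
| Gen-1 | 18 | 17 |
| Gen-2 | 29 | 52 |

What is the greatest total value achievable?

108.2

Best value per unit of size first: Gen-24 44/3≈14.7, Gen-23 45/12≈3.75, Gen-6 48/15≈3.2, Gen-2 52/29≈1.79, Gen-1 17/18≈0.944, Gen-22 10/25≈0.4.
Take all of Gen-24 (3 L, value 44) ; 18 L left.
Take all of Gen-23 (12 L, value 45) ; 6 L left.
Fill the last 6 L with part of Gen-6: 6/15 of it earns 19.2.
Total value = 108.2.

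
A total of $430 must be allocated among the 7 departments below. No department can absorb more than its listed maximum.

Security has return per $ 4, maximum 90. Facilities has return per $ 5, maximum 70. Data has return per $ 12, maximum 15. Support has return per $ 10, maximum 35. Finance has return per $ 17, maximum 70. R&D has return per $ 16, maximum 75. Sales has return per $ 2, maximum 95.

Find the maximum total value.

3780

Order the departments by return per $: Finance 17 > R&D 16 > Data 12 > Support 10 > Facilities 5 > Security 4 > Sales 2.
Finance: +70 to 70 (cap) — 360 left.
Give R&D 75 to hit its cap of 75 — 285 left.
Data: +15 to 15 (cap) — 270 left.
Support takes 35 to reach its cap of 35 — 235 left.
Give Facilities 70 to hit its cap of 70 — 165 left.
Give Security 90 to hit its cap of 90 — 75 left.
Sales has room for 95 but only 75 remain, so it gets 75.
Total = 4×90 + 5×70 + 12×15 + 10×35 + 17×70 + 16×75 + 2×75 = 3780.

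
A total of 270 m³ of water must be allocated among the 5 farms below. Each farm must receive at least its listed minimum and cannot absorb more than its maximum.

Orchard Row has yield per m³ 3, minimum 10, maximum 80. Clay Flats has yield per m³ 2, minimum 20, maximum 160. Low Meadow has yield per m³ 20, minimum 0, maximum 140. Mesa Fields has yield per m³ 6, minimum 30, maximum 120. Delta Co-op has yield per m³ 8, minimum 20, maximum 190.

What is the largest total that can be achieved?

Meeting every minimum uses 10+20+0+30+20 = 80 m³, leaving 190.
Highest yield per m³ first: Low Meadow 20 > Delta Co-op 8 > Mesa Fields 6 > Orchard Row 3 > Clay Flats 2.
Low Meadow takes 140 more to reach its cap of 140 — 50 left.
Only 50 left; Delta Co-op takes them to reach 70.
Total = 3×10 + 2×20 + 20×140 + 6×30 + 8×70 = 3610.

3610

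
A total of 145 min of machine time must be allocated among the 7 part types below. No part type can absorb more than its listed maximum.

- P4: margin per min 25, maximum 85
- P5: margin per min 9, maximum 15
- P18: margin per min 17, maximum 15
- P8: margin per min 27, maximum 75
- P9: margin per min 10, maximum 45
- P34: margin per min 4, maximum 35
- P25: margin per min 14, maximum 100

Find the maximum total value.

3775

Highest margin per min first: P8 27 > P4 25 > P18 17 > P25 14 > P9 10 > P5 9 > P34 4.
P8: +75 to 75 (cap) → 70 left.
P4: +70 (room for 85) → 70. Pool exhausted.
Total = 25×70 + 27×75 = 3775.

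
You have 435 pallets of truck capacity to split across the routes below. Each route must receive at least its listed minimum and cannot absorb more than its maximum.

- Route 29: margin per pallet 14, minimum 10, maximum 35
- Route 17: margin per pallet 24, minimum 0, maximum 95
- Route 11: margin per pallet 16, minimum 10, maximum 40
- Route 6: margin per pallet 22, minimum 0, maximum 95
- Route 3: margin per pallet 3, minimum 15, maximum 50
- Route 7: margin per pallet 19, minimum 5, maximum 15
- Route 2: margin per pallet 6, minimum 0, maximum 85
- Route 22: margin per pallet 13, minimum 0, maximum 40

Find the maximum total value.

6905

Meeting every minimum uses 10+0+10+0+15+5+0+0 = 40 pallets, leaving 395.
Order the routes by margin per pallet: Route 17 24 > Route 6 22 > Route 7 19 > Route 11 16 > Route 29 14 > Route 22 13 > Route 2 6 > Route 3 3.
Route 17: +95 to 95 (cap) → 300 left.
Give Route 6 95 more to hit its cap of 95 → 205 left.
Route 7 takes 10 more to reach its cap of 15 → 195 left.
Route 11 takes 30 more to reach its cap of 40 → 165 left.
Give Route 29 25 more to hit its cap of 35 → 140 left.
Route 22: +40 to 40 (cap) → 100 left.
Route 2: +85 to 85 (cap) → 15 left.
Only 15 left; Route 3 takes them to reach 30.
Total = 14×35 + 24×95 + 16×40 + 22×95 + 3×30 + 19×15 + 6×85 + 13×40 = 6905.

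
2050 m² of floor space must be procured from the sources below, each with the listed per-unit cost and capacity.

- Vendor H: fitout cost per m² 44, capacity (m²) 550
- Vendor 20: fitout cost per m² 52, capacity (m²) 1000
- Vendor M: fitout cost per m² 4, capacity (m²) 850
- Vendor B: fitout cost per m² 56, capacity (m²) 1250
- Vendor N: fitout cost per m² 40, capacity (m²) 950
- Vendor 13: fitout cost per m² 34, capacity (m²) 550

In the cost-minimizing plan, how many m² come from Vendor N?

650

Use sources in increasing cost order.
Vendor M at 4: take all 850 m² — 1200 still needed.
Take 550 from Vendor 13 at 34 — need 650 more.
Take 650 from Vendor N at 40 to finish.
Vendor H, Vendor 20, Vendor B: unused.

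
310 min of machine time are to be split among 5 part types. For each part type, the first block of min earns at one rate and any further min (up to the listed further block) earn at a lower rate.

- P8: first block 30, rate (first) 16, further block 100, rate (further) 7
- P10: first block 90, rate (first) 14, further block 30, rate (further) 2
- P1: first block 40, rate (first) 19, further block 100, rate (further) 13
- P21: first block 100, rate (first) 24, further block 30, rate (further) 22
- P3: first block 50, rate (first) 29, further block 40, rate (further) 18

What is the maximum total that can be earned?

Order all 10 blocks by rate: P3/T1 29 > P21/T1 24 > P21/T2 22 > P1/T1 19 > P3/T2 18 > P8/T1 16 > P10/T1 14 > P1/T2 13 > P8/T2 7 > P10/T2 2.
P3 T1 at 29: fill all 50 → 260 left.
P21 T1 at 24: fill all 100 → 160 left.
Fill P21 T2 block (30 at 22) → 130 left.
P1 T1 at 19: fill all 40 → 90 left.
P3/T2 (18): +40 → 50 left.
P8 T1 at 16: fill all 30 → 20 left.
20 remain; put them into P10 T1 at 14.
Total = 29×50 + 24×100 + 22×30 + 19×40 + 18×40 + 16×30 + 14×20 = 6750.

6750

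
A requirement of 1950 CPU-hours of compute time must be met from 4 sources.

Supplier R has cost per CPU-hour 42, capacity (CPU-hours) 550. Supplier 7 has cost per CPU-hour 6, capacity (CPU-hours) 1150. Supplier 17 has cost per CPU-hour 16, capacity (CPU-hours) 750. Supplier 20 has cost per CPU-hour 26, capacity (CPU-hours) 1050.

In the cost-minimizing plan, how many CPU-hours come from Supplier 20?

50

Use sources in increasing cost order.
Supplier 7 (6): use full 1150 ; 800 CPU-hours to go.
Supplier 17 (16): use full 750 ; 50 CPU-hours to go.
Supplier 20 (26): take the remaining 50 ; done.
Supplier R: unused.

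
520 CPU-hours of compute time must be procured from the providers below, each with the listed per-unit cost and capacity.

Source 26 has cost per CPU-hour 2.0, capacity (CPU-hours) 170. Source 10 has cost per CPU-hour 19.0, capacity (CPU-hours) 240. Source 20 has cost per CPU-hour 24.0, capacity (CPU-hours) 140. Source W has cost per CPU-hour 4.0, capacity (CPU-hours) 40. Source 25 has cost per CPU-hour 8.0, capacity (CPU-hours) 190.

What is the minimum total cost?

Fill from the cheapest provider first.
Source 26 (2.0): use full 170 — 350 CPU-hours to go.
Source W (4.0): use full 40 — 310 CPU-hours to go.
Source 25 at 8.0: take all 190 CPU-hours — 120 still needed.
Source 10 at 19.0: take 120 of its 240 — requirement met.
Source 20: unused.
Cost = 170×2.0 + 40×4.0 + 190×8.0 + 120×19.0 = 4300.

4300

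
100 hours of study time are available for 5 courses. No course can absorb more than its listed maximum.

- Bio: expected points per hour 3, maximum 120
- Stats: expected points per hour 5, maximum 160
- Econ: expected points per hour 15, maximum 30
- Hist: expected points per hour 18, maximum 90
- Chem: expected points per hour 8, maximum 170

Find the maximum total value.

1770

Rank by expected points per hour: Hist 18 > Econ 15 > Chem 8 > Stats 5 > Bio 3.
Hist takes 90 to reach its cap of 90 — 10 left.
Only 10 left; Econ takes them to reach 10.
Total = 15×10 + 18×90 = 1770.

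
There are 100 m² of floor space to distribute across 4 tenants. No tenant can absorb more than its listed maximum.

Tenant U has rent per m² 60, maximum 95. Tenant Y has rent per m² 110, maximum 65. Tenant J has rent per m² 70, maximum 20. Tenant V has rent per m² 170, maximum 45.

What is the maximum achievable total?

13700

Highest rent per m² first: Tenant V 170 > Tenant Y 110 > Tenant J 70 > Tenant U 60.
Tenant V takes 45 to reach its cap of 45 → 55 left.
Tenant Y has room for 65 but only 55 remain, so it gets 55.
Total = 110×55 + 170×45 = 13700.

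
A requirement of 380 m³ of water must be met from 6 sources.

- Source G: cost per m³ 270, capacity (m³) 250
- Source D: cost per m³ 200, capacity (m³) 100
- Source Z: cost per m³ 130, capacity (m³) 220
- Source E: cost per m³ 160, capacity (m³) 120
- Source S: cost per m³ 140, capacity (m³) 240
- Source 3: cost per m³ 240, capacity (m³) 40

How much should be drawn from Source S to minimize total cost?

160

Fill from the cheapest source first.
Source Z at 130: take all 220 m³ — 160 still needed.
Take 160 from Source S at 140 to finish.
Source E, Source D, Source 3, Source G: unused.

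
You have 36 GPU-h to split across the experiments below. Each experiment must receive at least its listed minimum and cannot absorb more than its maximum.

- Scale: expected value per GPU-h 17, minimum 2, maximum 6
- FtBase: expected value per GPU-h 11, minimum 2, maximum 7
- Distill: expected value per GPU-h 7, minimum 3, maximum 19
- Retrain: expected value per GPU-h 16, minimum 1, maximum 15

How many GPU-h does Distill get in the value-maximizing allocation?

8

Meeting every minimum uses 2+2+3+1 = 8 GPU-h, leaving 28.
Highest expected value per GPU-h first: Scale 17 > Retrain 16 > FtBase 11 > Distill 7.
Scale takes 4 more to reach its cap of 6 ; 24 left.
Retrain takes 14 more to reach its cap of 15 ; 10 left.
Give FtBase 5 more to hit its cap of 7 ; 5 left.
Only 5 left; Distill takes them to reach 8.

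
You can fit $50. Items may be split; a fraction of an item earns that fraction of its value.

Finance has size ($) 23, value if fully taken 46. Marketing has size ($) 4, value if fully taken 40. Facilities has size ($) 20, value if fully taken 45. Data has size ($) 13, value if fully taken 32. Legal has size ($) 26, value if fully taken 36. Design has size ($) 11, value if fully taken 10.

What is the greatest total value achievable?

143

Sort by value density: Marketing 40/4≈10, Data 32/13≈2.46, Facilities 45/20≈2.25, Finance 46/23≈2, Legal 36/26≈1.38, Design 10/11≈0.909.
All 4 $ of Marketing fit (value 40) — 46 remain.
Take all of Data (13 $, value 32) — 33 $ left.
Take all of Facilities (20 $, value 45) — 13 $ left.
Fill the last 13 $ with part of Finance: 13/23 of it earns 26.
Total value = 143.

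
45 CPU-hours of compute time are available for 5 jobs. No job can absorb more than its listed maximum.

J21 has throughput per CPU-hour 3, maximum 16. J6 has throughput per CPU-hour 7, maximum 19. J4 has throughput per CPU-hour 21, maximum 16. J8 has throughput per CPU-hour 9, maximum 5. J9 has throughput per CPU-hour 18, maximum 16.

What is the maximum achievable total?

725

Highest throughput per CPU-hour first: J4 21 > J9 18 > J8 9 > J6 7 > J21 3.
J4 takes 16 to reach its cap of 16 — 29 left.
J9 takes 16 to reach its cap of 16 — 13 left.
Give J8 5 to hit its cap of 5 — 8 left.
J6: +8 (room for 19) → 8. Pool exhausted.
Total = 7×8 + 21×16 + 9×5 + 18×16 = 725.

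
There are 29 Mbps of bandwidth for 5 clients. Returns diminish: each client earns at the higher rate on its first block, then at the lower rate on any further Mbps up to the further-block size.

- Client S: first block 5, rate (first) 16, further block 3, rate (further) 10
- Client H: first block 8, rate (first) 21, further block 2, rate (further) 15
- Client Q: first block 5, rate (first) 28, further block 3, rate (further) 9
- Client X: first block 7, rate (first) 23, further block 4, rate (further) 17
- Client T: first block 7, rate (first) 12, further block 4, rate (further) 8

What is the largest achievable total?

617

Order all 10 blocks by rate: Client Q/tier1 28 > Client X/tier1 23 > Client H/tier1 21 > Client X/tier2 17 > Client S/tier1 16 > Client H/tier2 15 > Client T/tier1 12 > Client S/tier2 10 > Client Q/tier2 9 > Client T/tier2 8.
Client Q tier1 at 28: fill all 5 ; 24 left.
Client X tier1 at 23: fill all 7 ; 17 left.
Client H tier1 at 21: fill all 8 ; 9 left.
Client X/tier2 (17): +4 ; 5 left.
Fill Client S tier1 block (5 at 16) ; 0 left.
Total = 28×5 + 23×7 + 21×8 + 17×4 + 16×5 = 617.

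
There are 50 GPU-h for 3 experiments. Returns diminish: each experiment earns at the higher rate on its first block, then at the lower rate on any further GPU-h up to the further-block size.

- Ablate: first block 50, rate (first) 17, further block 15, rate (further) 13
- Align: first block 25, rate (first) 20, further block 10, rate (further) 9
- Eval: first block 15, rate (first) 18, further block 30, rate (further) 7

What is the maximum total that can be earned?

940

Order all 6 blocks by rate: Align/T1 20 > Eval/T1 18 > Ablate/T1 17 > Ablate/T2 13 > Align/T2 9 > Eval/T2 7.
Fill Align T1 block (25 at 20) → 25 left.
Eval/T1 (18): +15 → 10 left.
Ablate T1 at 17: only 10 left, fill 10.
Total = 20×25 + 18×15 + 17×10 = 940.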